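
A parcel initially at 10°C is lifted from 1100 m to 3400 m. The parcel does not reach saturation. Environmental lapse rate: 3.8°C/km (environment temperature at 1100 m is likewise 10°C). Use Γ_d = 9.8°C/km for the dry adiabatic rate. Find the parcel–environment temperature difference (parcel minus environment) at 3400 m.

Parcel:
  Dry to 3400 m: -9.8 × 2.3 km = -22.54°C, so T = -12.54°C.
Environment:
  Environment to 3400 m: -3.8 × 2.3 km = -8.74°C, so T = 1.26°C.
T_parcel − T_env = -12.54 − 1.26 = -13.8°C

-13.8°C (parcel cooler than environment)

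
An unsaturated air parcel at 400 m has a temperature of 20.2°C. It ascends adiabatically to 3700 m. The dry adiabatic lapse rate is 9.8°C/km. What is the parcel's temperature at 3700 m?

-12.14°C

400–3700 m, dry adiabatic: Δz = 3.3 km ⇒ ΔT = -32.34°C; T = -12.14°C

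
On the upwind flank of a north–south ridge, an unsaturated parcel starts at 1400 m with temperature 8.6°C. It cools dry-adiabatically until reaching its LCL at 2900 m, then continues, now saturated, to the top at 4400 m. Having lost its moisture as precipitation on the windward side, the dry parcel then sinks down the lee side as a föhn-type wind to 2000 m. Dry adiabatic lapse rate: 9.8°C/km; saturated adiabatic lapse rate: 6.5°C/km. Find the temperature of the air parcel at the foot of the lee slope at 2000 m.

From 1400 m to 2900 m (dry): cools by 9.8 × 1.5 = 14.7°C, giving -6.1°C.
From 2900 m to 4400 m (saturated): cools by 6.5 × 1.5 = 9.75°C, giving -15.85°C.
From 4400 m to 2000 m (dry descent): warms by 9.8 × 2.4 = 23.52°C, giving 7.67°C.

7.67°C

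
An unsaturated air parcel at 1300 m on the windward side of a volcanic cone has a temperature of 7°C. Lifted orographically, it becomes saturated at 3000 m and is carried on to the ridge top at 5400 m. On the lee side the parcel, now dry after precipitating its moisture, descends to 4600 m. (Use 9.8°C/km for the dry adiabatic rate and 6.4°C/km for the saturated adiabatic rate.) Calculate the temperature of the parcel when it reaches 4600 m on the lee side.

-17.18°C

From 1300 m to 3000 m (dry): cools by 9.8 × 1.7 = 16.66°C, giving -9.66°C.
From 3000 m to 5400 m (saturated): cools by 6.4 × 2.4 = 15.36°C, giving -25.02°C.
From 5400 m to 4600 m (dry descent): warms by 9.8 × 0.8 = 7.84°C, giving -17.18°C.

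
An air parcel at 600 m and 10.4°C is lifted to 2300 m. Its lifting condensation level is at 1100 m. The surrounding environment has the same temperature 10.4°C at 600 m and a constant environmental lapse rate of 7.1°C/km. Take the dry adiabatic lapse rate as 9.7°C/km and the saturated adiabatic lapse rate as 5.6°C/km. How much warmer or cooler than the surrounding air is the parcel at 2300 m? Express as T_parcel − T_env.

+0.5°C (parcel warmer than environment)

Parcel:
  600–1100 m, dry: Δz = 0.5 km ⇒ ΔT = -4.85°C; T = 5.55°C
  1100–2300 m, saturated: Δz = 1.2 km ⇒ ΔT = -6.72°C; T = -1.17°C
Environment:
  600–2300 m, environment: Δz = 1.7 km ⇒ ΔT = -12.07°C; T = -1.67°C
T_parcel − T_env = -1.17 − (-1.67) = +0.5°C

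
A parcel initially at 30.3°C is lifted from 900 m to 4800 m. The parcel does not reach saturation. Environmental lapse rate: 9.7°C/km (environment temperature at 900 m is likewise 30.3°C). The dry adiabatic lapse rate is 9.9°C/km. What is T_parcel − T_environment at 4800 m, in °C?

Parcel:
  Dry to 4800 m: -9.9 × 3.9 km = -38.61°C, so T = -8.31°C.
Environment:
  Environment to 4800 m: -9.7 × 3.9 km = -37.83°C, so T = -7.53°C.
T_parcel − T_env = -8.31 − (-7.53) = -0.78°C

-0.78°C (parcel cooler than environment)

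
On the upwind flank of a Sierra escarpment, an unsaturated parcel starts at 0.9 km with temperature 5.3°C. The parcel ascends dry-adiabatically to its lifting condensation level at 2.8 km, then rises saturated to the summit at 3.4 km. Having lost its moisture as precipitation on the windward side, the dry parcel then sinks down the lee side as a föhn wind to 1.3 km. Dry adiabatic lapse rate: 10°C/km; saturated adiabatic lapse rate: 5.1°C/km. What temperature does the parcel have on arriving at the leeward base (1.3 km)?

4.24°C

Dry to 2800 m: -10 × 1.9 km = -19°C, so T = -13.7°C.
Saturated to 3400 m: -5.1 × 0.6 km = -3.06°C, so T = -16.76°C.
Dry descent to 1300 m: +10 × 2.1 km = +21°C, so T = 4.24°C.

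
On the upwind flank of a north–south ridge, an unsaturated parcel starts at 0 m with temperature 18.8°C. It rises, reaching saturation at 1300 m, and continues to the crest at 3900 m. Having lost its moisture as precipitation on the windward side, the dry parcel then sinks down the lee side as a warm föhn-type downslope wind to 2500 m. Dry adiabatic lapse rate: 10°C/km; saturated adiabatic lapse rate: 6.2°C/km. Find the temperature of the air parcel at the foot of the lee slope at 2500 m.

Dry to 1300 m: -10 × 1.3 km = -13°C, so T = 5.8°C.
Saturated to 3900 m: -6.2 × 2.6 km = -16.12°C, so T = -10.32°C.
Dry descent to 2500 m: +10 × 1.4 km = +14°C, so T = 3.68°C.

3.68°C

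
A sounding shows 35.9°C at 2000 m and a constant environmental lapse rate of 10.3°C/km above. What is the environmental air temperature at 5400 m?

0.88°C

2000 → 5400 m (environmental, 10.3°C/km): ΔT = -10.3 × 3.4 = -35.02°C → T = 0.88°C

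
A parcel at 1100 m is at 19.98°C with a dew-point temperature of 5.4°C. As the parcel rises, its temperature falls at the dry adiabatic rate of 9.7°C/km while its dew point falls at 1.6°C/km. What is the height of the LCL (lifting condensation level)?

2900 m

T and T_d converge at 9.7 − 1.6 = 8.1°C per km
Height above start = (19.98 − 5.4) / 8.1 = 1.8 km
LCL altitude = 1100 m + 1800 m = 2900 m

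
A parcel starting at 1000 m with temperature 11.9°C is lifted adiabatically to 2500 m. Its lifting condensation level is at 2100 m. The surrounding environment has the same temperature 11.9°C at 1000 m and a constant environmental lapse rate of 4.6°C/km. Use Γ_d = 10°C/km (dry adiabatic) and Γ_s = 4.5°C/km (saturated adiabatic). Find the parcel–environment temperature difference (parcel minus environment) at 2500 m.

Parcel:
  Dry to 2100 m: -10 × 1.1 km = -11°C, so T = 0.9°C.
  Saturated to 2500 m: -4.5 × 0.4 km = -1.8°C, so T = -0.9°C.
Environment:
  Environment to 2500 m: -4.6 × 1.5 km = -6.9°C, so T = 5°C.
T_parcel − T_env = -0.9 − 5 = -5.9°C

-5.9°C (parcel cooler than environment)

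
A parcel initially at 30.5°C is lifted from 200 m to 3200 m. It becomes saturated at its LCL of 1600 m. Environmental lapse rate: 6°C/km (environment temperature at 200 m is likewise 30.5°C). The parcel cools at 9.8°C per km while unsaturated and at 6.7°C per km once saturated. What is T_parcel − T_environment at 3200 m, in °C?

-6.44°C (parcel cooler than environment)

Parcel:
  From 200 m to 1600 m (dry): cools by 9.8 × 1.4 = 13.72°C, giving 16.78°C.
  From 1600 m to 3200 m (saturated): cools by 6.7 × 1.6 = 10.72°C, giving 6.06°C.
Environment:
  From 200 m to 3200 m (environment): cools by 6 × 3 = 18°C, giving 12.5°C.
T_parcel − T_env = 6.06 − 12.5 = -6.44°C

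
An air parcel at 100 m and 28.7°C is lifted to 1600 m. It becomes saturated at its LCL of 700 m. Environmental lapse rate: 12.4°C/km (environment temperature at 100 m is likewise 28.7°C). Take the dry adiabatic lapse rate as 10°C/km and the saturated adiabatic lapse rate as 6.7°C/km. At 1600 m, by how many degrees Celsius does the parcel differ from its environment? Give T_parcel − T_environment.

+6.57°C (parcel warmer than environment)

Parcel:
  100 → 700 m (dry, 10°C/km): ΔT = -10 × 0.6 = -6°C → T = 22.7°C
  700 → 1600 m (saturated, 6.7°C/km): ΔT = -6.7 × 0.9 = -6.03°C → T = 16.67°C
Environment:
  100 → 1600 m (environment, 12.4°C/km): ΔT = -12.4 × 1.5 = -18.6°C → T = 10.1°C
T_parcel − T_env = 16.67 − 10.1 = +6.57°C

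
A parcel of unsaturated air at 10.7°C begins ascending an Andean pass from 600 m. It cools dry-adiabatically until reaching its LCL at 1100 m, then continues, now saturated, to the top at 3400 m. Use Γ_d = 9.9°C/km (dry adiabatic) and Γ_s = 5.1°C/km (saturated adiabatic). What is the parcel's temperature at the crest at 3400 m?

600–1100 m, dry: Δz = 0.5 km ⇒ ΔT = -4.95°C; T = 5.75°C
1100–3400 m, saturated: Δz = 2.3 km ⇒ ΔT = -11.73°C; T = -5.98°C

-5.98°C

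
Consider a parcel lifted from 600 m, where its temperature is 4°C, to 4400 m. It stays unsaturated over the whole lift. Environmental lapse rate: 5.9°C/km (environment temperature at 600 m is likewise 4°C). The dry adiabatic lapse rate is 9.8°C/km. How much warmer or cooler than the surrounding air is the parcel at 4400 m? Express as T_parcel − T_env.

Parcel:
  600–4400 m, dry: Δz = 3.8 km ⇒ ΔT = -37.24°C; T = -33.24°C
Environment:
  600–4400 m, environment: Δz = 3.8 km ⇒ ΔT = -22.42°C; T = -18.42°C
T_parcel − T_env = -33.24 − (-18.42) = -14.82°C

-14.82°C (parcel cooler than environment)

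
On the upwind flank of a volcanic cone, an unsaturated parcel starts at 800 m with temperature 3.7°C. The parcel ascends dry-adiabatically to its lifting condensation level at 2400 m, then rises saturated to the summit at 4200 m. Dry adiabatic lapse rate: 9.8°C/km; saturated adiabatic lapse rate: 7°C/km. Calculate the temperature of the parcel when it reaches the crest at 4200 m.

-24.58°C

800–2400 m, dry: Δz = 1.6 km ⇒ ΔT = -15.68°C; T = -11.98°C
2400–4200 m, saturated: Δz = 1.8 km ⇒ ΔT = -12.6°C; T = -24.58°C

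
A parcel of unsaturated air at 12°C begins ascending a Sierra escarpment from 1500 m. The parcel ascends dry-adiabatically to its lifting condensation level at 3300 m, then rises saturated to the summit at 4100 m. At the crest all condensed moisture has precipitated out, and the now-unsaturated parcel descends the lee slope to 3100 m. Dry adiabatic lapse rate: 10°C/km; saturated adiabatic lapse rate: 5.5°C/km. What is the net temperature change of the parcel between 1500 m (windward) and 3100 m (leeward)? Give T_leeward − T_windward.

From 1500 m to 3300 m (dry): cools by 10 × 1.8 = 18°C, giving -6°C.
From 3300 m to 4100 m (saturated): cools by 5.5 × 0.8 = 4.4°C, giving -10.4°C.
From 4100 m to 3100 m (dry descent): warms by 10 × 1 = 10°C, giving -0.4°C.
Net change vs windward start: -0.4 − 12 = -12.4°C

-12.4°C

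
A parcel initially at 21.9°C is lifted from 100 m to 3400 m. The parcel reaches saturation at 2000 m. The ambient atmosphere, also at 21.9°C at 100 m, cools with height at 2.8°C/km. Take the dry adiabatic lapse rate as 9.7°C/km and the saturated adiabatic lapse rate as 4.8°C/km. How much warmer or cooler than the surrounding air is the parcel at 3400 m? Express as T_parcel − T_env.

-15.91°C (parcel cooler than environment)

Parcel:
  From 100 m to 2000 m (dry): cools by 9.7 × 1.9 = 18.43°C, giving 3.47°C.
  From 2000 m to 3400 m (saturated): cools by 4.8 × 1.4 = 6.72°C, giving -3.25°C.
Environment:
  From 100 m to 3400 m (environment): cools by 2.8 × 3.3 = 9.24°C, giving 12.66°C.
T_parcel − T_env = -3.25 − 12.66 = -15.91°C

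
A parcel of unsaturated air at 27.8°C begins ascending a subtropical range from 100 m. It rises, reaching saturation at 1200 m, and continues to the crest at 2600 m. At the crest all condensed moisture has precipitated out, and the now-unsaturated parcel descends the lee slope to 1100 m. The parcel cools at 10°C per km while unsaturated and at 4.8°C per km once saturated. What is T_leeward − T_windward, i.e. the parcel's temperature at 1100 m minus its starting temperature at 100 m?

-2.72°C

100 → 1200 m (dry, 10°C/km): ΔT = -10 × 1.1 = -11°C → T = 16.8°C
1200 → 2600 m (saturated, 4.8°C/km): ΔT = -4.8 × 1.4 = -6.72°C → T = 10.08°C
2600 → 1100 m (dry descent, 10°C/km): ΔT = +10 × 1.5 = +15°C → T = 25.08°C
Net change vs windward start: 25.08 − 27.8 = -2.72°C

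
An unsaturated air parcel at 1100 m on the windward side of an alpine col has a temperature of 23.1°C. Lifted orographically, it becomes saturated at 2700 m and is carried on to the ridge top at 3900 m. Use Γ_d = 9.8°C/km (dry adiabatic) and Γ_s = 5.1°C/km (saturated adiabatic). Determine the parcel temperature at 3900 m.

Dry to 2700 m: -9.8 × 1.6 km = -15.68°C, so T = 7.42°C.
Saturated to 3900 m: -5.1 × 1.2 km = -6.12°C, so T = 1.3°C.

1.3°C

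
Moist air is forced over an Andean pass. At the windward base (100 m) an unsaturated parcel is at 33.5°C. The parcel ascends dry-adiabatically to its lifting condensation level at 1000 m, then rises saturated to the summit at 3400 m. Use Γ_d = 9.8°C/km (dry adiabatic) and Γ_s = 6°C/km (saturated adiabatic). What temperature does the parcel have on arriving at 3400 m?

100–1000 m, dry: Δz = 0.9 km ⇒ ΔT = -8.82°C; T = 24.68°C
1000–3400 m, saturated: Δz = 2.4 km ⇒ ΔT = -14.4°C; T = 10.28°C

10.28°C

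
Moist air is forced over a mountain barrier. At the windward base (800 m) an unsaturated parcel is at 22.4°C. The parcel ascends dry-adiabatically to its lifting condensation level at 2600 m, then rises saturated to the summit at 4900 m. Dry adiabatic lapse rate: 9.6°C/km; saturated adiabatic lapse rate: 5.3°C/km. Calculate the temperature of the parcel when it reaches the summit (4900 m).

-7.07°C

Dry to 2600 m: -9.6 × 1.8 km = -17.28°C, so T = 5.12°C.
Saturated to 4900 m: -5.3 × 2.3 km = -12.19°C, so T = -7.07°C.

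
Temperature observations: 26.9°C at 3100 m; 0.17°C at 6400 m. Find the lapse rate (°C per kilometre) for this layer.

8.1°C/km

Γ = −ΔT/Δz = (26.9 − 0.17) / (6400 − 3100) m
  = 26.73°C / 3.3 km = 8.1°C/km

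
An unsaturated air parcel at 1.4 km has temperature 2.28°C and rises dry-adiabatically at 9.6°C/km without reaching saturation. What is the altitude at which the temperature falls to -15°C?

3.2 km

Height above start = (2.28 − (-15)) / 9.6 = 1.8 km
Altitude = 1400 m + 1800 m = 3200 m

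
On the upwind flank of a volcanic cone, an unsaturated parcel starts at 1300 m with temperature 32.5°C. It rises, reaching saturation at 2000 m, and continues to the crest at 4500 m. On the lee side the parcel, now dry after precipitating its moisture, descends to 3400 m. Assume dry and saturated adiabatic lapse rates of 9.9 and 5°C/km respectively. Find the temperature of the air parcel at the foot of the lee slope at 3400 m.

23.96°C

1300–2000 m, dry: Δz = 0.7 km ⇒ ΔT = -6.93°C; T = 25.57°C
2000–4500 m, saturated: Δz = 2.5 km ⇒ ΔT = -12.5°C; T = 13.07°C
4500–3400 m, dry descent: Δz = 1.1 km ⇒ ΔT = +10.89°C; T = 23.96°C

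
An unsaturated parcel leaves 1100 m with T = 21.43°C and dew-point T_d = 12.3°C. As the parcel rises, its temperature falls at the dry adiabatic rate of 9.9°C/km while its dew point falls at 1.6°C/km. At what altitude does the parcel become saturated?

2200 m

T and T_d converge at 9.9 − 1.6 = 8.3°C per km
Height above start = (21.43 − 12.3) / 8.3 = 1.1 km
LCL altitude = 1100 m + 1100 m = 2200 m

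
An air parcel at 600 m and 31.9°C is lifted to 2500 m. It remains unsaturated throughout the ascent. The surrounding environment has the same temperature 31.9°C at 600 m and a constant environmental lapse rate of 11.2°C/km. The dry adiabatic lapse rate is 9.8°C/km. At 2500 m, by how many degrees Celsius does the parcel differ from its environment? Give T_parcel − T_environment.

Parcel:
  600–2500 m, dry: Δz = 1.9 km ⇒ ΔT = -18.62°C; T = 13.28°C
Environment:
  600–2500 m, environment: Δz = 1.9 km ⇒ ΔT = -21.28°C; T = 10.62°C
T_parcel − T_env = 13.28 − 10.62 = +2.66°C

+2.66°C (parcel warmer than environment)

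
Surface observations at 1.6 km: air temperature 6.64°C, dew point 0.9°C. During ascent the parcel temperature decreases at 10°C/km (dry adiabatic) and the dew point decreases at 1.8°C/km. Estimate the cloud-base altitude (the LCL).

2.3 km

T and T_d converge at 10 − 1.8 = 8.2°C per km
Height above start = (6.64 − 0.9) / 8.2 = 0.7 km
LCL altitude = 1600 m + 700 m = 2300 m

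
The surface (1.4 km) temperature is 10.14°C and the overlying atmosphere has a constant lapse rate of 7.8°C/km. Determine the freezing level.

Height above start = (10.14 − 0) / 7.8 = 1.3 km
Altitude = 1400 m + 1300 m = 2700 m

2.7 km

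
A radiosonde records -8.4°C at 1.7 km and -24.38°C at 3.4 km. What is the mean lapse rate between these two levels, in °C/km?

Γ = −ΔT/Δz = (-8.4 − (-24.38)) / (3400 − 1700) m
  = 15.98°C / 1.7 km = 9.4°C/km

9.4°C/km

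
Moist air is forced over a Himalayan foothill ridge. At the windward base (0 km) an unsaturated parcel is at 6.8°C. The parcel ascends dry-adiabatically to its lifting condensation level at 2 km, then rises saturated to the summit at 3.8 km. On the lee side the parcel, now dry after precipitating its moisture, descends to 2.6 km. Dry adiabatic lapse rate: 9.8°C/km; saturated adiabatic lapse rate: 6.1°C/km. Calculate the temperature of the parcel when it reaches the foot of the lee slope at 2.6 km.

Dry to 2000 m: -9.8 × 2 km = -19.6°C, so T = -12.8°C.
Saturated to 3800 m: -6.1 × 1.8 km = -10.98°C, so T = -23.78°C.
Dry descent to 2600 m: +9.8 × 1.2 km = +11.76°C, so T = -12.02°C.

-12.02°C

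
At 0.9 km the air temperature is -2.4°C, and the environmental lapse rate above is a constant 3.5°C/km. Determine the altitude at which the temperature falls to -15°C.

Height above start = (-2.4 − (-15)) / 3.5 = 3.6 km
Altitude = 900 m + 3600 m = 4500 m

4.5 km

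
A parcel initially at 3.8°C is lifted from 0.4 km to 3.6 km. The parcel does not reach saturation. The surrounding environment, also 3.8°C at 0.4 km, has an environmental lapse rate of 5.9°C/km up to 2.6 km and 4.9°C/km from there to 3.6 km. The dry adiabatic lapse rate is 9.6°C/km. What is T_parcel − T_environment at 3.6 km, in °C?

-12.84°C (parcel cooler than environment)

Parcel:
  Dry to 3600 m: -9.6 × 3.2 km = -30.72°C, so T = -26.92°C.
Environment:
  Environment, lower layer to 2600 m: -5.9 × 2.2 km = -12.98°C, so T = -9.18°C.
  Environment, upper layer to 3600 m: -4.9 × 1 km = -4.9°C, so T = -14.08°C.
T_parcel − T_env = -26.92 − (-14.08) = -12.84°C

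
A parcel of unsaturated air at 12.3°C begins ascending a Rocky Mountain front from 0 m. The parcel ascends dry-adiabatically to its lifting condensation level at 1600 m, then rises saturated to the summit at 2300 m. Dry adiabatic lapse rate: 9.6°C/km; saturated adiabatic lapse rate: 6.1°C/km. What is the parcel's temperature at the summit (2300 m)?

-7.33°C

Dry to 1600 m: -9.6 × 1.6 km = -15.36°C, so T = -3.06°C.
Saturated to 2300 m: -6.1 × 0.7 km = -4.27°C, so T = -7.33°C.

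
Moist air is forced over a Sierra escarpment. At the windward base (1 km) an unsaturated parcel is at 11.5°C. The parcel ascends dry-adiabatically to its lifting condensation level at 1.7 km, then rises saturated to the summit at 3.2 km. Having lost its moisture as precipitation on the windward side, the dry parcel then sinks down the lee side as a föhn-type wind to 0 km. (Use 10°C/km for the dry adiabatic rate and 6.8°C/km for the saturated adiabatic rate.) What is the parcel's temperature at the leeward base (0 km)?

26.3°C

From 1000 m to 1700 m (dry): cools by 10 × 0.7 = 7°C, giving 4.5°C.
From 1700 m to 3200 m (saturated): cools by 6.8 × 1.5 = 10.2°C, giving -5.7°C.
From 3200 m to 0 m (dry descent): warms by 10 × 3.2 = 32°C, giving 26.3°C.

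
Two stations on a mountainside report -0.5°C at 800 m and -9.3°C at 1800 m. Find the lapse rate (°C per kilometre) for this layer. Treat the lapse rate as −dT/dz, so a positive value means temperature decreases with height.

Γ = −ΔT/Δz = (-0.5 − (-9.3)) / (1800 − 800) m
  = 8.8°C / 1 km = 8.8°C/km

8.8°C/km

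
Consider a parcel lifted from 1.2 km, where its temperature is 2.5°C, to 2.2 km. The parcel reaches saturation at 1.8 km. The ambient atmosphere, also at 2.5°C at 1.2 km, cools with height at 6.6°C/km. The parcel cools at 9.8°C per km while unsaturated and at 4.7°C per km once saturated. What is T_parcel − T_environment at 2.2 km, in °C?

Parcel:
  1200–1800 m, dry: Δz = 0.6 km ⇒ ΔT = -5.88°C; T = -3.38°C
  1800–2200 m, saturated: Δz = 0.4 km ⇒ ΔT = -1.88°C; T = -5.26°C
Environment:
  1200–2200 m, environment: Δz = 1 km ⇒ ΔT = -6.6°C; T = -4.1°C
T_parcel − T_env = -5.26 − (-4.1) = -1.16°C

-1.16°C (parcel cooler than environment)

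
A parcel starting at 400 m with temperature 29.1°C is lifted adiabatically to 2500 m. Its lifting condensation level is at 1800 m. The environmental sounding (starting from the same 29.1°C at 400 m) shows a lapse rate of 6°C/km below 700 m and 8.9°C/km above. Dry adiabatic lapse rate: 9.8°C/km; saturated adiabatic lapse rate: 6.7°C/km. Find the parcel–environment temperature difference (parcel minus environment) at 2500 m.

Parcel:
  Dry to 1800 m: -9.8 × 1.4 km = -13.72°C, so T = 15.38°C.
  Saturated to 2500 m: -6.7 × 0.7 km = -4.69°C, so T = 10.69°C.
Environment:
  Environment, lower layer to 700 m: -6 × 0.3 km = -1.8°C, so T = 27.3°C.
  Environment, upper layer to 2500 m: -8.9 × 1.8 km = -16.02°C, so T = 11.28°C.
T_parcel − T_env = 10.69 − 11.28 = -0.59°C

-0.59°C (parcel cooler than environment)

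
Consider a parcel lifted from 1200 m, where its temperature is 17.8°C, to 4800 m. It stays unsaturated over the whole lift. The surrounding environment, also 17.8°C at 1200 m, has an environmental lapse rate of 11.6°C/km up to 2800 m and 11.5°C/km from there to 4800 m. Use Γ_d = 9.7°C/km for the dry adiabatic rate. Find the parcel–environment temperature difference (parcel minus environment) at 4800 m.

+6.64°C (parcel warmer than environment)

Parcel:
  Dry to 4800 m: -9.7 × 3.6 km = -34.92°C, so T = -17.12°C.
Environment:
  Environment, lower layer to 2800 m: -11.6 × 1.6 km = -18.56°C, so T = -0.76°C.
  Environment, upper layer to 4800 m: -11.5 × 2 km = -23°C, so T = -23.76°C.
T_parcel − T_env = -17.12 − (-23.76) = +6.64°C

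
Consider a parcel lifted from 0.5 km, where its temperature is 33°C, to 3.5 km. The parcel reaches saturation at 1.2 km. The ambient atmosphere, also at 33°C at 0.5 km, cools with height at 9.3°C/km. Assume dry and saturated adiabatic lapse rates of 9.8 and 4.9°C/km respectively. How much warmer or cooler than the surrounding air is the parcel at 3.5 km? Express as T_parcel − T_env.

Parcel:
  Dry to 1200 m: -9.8 × 0.7 km = -6.86°C, so T = 26.14°C.
  Saturated to 3500 m: -4.9 × 2.3 km = -11.27°C, so T = 14.87°C.
Environment:
  Environment to 3500 m: -9.3 × 3 km = -27.9°C, so T = 5.1°C.
T_parcel − T_env = 14.87 − 5.1 = +9.77°C

+9.77°C (parcel warmer than environment)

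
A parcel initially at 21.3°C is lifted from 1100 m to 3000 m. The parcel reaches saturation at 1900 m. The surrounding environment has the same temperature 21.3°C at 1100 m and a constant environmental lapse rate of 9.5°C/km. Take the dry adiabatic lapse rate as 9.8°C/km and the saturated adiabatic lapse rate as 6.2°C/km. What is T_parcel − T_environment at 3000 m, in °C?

+3.39°C (parcel warmer than environment)

Parcel:
  1100–1900 m, dry: Δz = 0.8 km ⇒ ΔT = -7.84°C; T = 13.46°C
  1900–3000 m, saturated: Δz = 1.1 km ⇒ ΔT = -6.82°C; T = 6.64°C
Environment:
  1100–3000 m, environment: Δz = 1.9 km ⇒ ΔT = -18.05°C; T = 3.25°C
T_parcel − T_env = 6.64 − 3.25 = +3.39°C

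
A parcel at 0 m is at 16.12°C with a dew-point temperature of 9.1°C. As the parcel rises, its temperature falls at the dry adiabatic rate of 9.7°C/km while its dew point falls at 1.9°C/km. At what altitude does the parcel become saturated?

T and T_d converge at 9.7 − 1.9 = 7.8°C per km
Height above start = (16.12 − 9.1) / 7.8 = 0.9 km
LCL altitude = 0 m + 900 m = 900 m

900 m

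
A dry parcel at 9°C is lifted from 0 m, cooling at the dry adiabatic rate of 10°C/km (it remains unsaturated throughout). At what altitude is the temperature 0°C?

Height above start = (9 − 0) / 10 = 0.9 km
Altitude = 0 m + 900 m = 900 m

900 m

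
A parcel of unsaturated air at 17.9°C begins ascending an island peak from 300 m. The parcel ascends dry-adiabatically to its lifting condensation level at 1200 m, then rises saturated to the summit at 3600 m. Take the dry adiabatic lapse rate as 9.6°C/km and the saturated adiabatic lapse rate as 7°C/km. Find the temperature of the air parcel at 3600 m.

300 → 1200 m (dry, 9.6°C/km): ΔT = -9.6 × 0.9 = -8.64°C → T = 9.26°C
1200 → 3600 m (saturated, 7°C/km): ΔT = -7 × 2.4 = -16.8°C → T = -7.54°C

-7.54°C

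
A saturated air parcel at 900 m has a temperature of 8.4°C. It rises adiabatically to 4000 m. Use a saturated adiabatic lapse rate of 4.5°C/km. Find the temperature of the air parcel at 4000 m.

-5.55°C

From 900 m to 4000 m (saturated adiabatic): cools by 4.5 × 3.1 = 13.95°C, giving -5.55°C.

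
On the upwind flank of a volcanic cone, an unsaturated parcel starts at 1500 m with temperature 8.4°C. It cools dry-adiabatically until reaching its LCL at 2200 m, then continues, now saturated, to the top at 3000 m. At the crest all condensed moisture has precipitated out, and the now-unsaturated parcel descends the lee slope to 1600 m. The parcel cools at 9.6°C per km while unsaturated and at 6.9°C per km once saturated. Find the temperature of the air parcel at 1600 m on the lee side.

Dry to 2200 m: -9.6 × 0.7 km = -6.72°C, so T = 1.68°C.
Saturated to 3000 m: -6.9 × 0.8 km = -5.52°C, so T = -3.84°C.
Dry descent to 1600 m: +9.6 × 1.4 km = +13.44°C, so T = 9.6°C.

9.6°C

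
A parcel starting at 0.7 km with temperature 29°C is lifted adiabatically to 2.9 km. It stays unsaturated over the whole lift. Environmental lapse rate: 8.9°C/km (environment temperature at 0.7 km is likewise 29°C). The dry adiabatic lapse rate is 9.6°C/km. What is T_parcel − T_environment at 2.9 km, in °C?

Parcel:
  700 → 2900 m (dry, 9.6°C/km): ΔT = -9.6 × 2.2 = -21.12°C → T = 7.88°C
Environment:
  700 → 2900 m (environment, 8.9°C/km): ΔT = -8.9 × 2.2 = -19.58°C → T = 9.42°C
T_parcel − T_env = 7.88 − 9.42 = -1.54°C

-1.54°C (parcel cooler than environment)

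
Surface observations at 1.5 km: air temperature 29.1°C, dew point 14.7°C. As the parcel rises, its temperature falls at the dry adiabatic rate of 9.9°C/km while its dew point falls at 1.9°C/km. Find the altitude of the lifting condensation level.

T and T_d converge at 9.9 − 1.9 = 8°C per km
Height above start = (29.1 − 14.7) / 8 = 1.8 km
LCL altitude = 1500 m + 1800 m = 3300 m

3.3 km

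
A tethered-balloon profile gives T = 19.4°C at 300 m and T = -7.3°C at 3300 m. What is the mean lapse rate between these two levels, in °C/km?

8.9°C/km

Γ = −ΔT/Δz = (19.4 − (-7.3)) / (3300 − 300) m
  = 26.7°C / 3 km = 8.9°C/km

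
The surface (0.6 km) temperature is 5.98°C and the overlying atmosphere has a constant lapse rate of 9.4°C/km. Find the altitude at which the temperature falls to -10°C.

Height above start = (5.98 − (-10)) / 9.4 = 1.7 km
Altitude = 600 m + 1700 m = 2300 m

2.3 km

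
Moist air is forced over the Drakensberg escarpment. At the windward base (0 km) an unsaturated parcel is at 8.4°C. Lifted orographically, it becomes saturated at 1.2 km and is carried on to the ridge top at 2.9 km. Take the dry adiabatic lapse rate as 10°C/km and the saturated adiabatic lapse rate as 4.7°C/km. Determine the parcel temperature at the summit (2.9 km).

-11.59°C

From 0 m to 1200 m (dry): cools by 10 × 1.2 = 12°C, giving -3.6°C.
From 1200 m to 2900 m (saturated): cools by 4.7 × 1.7 = 7.99°C, giving -11.59°C.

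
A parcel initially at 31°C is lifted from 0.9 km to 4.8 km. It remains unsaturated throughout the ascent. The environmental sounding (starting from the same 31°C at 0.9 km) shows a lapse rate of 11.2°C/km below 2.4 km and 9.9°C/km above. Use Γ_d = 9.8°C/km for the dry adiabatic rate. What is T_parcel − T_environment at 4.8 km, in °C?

Parcel:
  From 900 m to 4800 m (dry): cools by 9.8 × 3.9 = 38.22°C, giving -7.22°C.
Environment:
  From 900 m to 2400 m (environment, lower layer): cools by 11.2 × 1.5 = 16.8°C, giving 14.2°C.
  From 2400 m to 4800 m (environment, upper layer): cools by 9.9 × 2.4 = 23.76°C, giving -9.56°C.
T_parcel − T_env = -7.22 − (-9.56) = +2.34°C

+2.34°C (parcel warmer than environment)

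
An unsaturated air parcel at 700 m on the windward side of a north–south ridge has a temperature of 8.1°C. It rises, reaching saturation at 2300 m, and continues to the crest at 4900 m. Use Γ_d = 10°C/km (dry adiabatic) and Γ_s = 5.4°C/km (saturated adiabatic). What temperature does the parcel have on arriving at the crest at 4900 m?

Dry to 2300 m: -10 × 1.6 km = -16°C, so T = -7.9°C.
Saturated to 4900 m: -5.4 × 2.6 km = -14.04°C, so T = -21.94°C.

-21.94°C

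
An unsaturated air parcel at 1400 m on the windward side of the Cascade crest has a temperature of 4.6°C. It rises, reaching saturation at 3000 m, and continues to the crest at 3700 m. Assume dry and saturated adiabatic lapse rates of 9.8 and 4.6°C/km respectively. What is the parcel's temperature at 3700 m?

Dry to 3000 m: -9.8 × 1.6 km = -15.68°C, so T = -11.08°C.
Saturated to 3700 m: -4.6 × 0.7 km = -3.22°C, so T = -14.3°C.

-14.3°C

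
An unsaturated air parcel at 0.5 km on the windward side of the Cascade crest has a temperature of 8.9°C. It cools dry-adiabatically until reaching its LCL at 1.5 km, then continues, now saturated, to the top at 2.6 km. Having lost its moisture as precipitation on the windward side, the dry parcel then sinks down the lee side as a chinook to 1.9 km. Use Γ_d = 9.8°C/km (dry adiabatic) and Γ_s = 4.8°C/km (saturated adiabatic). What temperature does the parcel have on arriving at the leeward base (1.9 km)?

0.68°C

500–1500 m, dry: Δz = 1 km ⇒ ΔT = -9.8°C; T = -0.9°C
1500–2600 m, saturated: Δz = 1.1 km ⇒ ΔT = -5.28°C; T = -6.18°C
2600–1900 m, dry descent: Δz = 0.7 km ⇒ ΔT = +6.86°C; T = 0.68°C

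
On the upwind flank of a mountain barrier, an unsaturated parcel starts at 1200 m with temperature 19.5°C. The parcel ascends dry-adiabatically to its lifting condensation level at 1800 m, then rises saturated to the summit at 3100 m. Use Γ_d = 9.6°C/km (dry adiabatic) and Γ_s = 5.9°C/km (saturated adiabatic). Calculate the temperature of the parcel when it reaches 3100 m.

6.07°C

From 1200 m to 1800 m (dry): cools by 9.6 × 0.6 = 5.76°C, giving 13.74°C.
From 1800 m to 3100 m (saturated): cools by 5.9 × 1.3 = 7.67°C, giving 6.07°C.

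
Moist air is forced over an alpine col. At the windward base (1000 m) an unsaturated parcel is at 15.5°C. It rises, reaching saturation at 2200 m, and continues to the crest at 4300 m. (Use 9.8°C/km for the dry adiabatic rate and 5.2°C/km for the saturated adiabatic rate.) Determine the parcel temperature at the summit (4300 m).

From 1000 m to 2200 m (dry): cools by 9.8 × 1.2 = 11.76°C, giving 3.74°C.
From 2200 m to 4300 m (saturated): cools by 5.2 × 2.1 = 10.92°C, giving -7.18°C.

-7.18°C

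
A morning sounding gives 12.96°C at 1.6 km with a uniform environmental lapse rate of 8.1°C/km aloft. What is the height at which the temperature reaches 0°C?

Height above start = (12.96 − 0) / 8.1 = 1.6 km
Altitude = 1600 m + 1600 m = 3200 m

3.2 km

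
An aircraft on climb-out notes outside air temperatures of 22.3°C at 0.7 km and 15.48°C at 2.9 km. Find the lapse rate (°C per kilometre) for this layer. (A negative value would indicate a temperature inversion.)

Γ = −ΔT/Δz = (22.3 − 15.48) / (2900 − 700) m
  = 6.82°C / 2.2 km = 3.1°C/km

3.1°C/km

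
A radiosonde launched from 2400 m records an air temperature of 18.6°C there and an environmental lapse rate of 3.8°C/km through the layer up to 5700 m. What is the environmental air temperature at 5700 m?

Environmental to 5700 m: -3.8 × 3.3 km = -12.54°C, so T = 6.06°C.

6.06°C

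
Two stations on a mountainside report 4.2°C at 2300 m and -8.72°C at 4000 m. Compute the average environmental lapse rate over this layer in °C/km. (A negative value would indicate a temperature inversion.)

7.6°C/km

Γ = −ΔT/Δz = (4.2 − (-8.72)) / (4000 − 2300) m
  = 12.92°C / 1.7 km = 7.6°C/km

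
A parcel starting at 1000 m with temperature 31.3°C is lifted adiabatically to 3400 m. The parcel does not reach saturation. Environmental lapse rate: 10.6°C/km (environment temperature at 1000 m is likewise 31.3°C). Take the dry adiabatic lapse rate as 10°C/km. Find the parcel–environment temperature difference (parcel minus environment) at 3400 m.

+1.44°C (parcel warmer than environment)

Parcel:
  1000 → 3400 m (dry, 10°C/km): ΔT = -10 × 2.4 = -24°C → T = 7.3°C
Environment:
  1000 → 3400 m (environment, 10.6°C/km): ΔT = -10.6 × 2.4 = -25.44°C → T = 5.86°C
T_parcel − T_env = 7.3 − 5.86 = +1.44°C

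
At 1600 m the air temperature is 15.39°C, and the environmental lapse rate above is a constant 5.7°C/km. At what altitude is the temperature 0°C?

4300 m

Height above start = (15.39 − 0) / 5.7 = 2.7 km
Altitude = 1600 m + 2700 m = 4300 m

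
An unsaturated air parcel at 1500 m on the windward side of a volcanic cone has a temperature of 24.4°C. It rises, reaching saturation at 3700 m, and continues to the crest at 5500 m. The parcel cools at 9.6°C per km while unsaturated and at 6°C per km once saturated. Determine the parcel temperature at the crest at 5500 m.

-7.52°C

From 1500 m to 3700 m (dry): cools by 9.6 × 2.2 = 21.12°C, giving 3.28°C.
From 3700 m to 5500 m (saturated): cools by 6 × 1.8 = 10.8°C, giving -7.52°C.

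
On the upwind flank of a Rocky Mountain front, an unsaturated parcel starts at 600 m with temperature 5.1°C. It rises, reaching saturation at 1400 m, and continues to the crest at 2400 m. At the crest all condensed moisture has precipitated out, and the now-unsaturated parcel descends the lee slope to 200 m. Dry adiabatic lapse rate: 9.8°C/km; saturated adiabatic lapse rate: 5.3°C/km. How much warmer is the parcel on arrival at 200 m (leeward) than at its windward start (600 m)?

600–1400 m, dry: Δz = 0.8 km ⇒ ΔT = -7.84°C; T = -2.74°C
1400–2400 m, saturated: Δz = 1 km ⇒ ΔT = -5.3°C; T = -8.04°C
2400–200 m, dry descent: Δz = 2.2 km ⇒ ΔT = +21.56°C; T = 13.52°C
Net change vs windward start: 13.52 − 5.1 = +8.42°C

+8.42°C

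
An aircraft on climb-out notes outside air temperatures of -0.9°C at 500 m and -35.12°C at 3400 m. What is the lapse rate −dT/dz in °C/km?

Γ = −ΔT/Δz = (-0.9 − (-35.12)) / (3400 − 500) m
  = 34.22°C / 2.9 km = 11.8°C/km

11.8°C/km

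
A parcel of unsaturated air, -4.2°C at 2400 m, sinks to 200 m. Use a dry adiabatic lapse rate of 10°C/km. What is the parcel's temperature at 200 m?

17.8°C

Dry adiabatic to 200 m: +10 × 2.2 km = +22°C, so T = 17.8°C.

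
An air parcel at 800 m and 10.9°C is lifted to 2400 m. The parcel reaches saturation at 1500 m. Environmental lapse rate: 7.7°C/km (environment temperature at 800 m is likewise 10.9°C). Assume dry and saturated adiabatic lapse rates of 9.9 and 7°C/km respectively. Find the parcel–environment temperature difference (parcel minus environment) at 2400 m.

Parcel:
  From 800 m to 1500 m (dry): cools by 9.9 × 0.7 = 6.93°C, giving 3.97°C.
  From 1500 m to 2400 m (saturated): cools by 7 × 0.9 = 6.3°C, giving -2.33°C.
Environment:
  From 800 m to 2400 m (environment): cools by 7.7 × 1.6 = 12.32°C, giving -1.42°C.
T_parcel − T_env = -2.33 − (-1.42) = -0.91°C

-0.91°C (parcel cooler than environment)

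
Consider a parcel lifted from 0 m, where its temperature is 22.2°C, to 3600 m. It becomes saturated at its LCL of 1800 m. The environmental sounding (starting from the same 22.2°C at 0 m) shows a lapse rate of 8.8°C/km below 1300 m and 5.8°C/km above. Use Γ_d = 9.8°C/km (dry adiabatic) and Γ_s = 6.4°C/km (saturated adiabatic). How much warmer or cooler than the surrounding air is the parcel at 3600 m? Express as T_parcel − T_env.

Parcel:
  0–1800 m, dry: Δz = 1.8 km ⇒ ΔT = -17.64°C; T = 4.56°C
  1800–3600 m, saturated: Δz = 1.8 km ⇒ ΔT = -11.52°C; T = -6.96°C
Environment:
  0–1300 m, environment, lower layer: Δz = 1.3 km ⇒ ΔT = -11.44°C; T = 10.76°C
  1300–3600 m, environment, upper layer: Δz = 2.3 km ⇒ ΔT = -13.34°C; T = -2.58°C
T_parcel − T_env = -6.96 − (-2.58) = -4.38°C

-4.38°C (parcel cooler than environment)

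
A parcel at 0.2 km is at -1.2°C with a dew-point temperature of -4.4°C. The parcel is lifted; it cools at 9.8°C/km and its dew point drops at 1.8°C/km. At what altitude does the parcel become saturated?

T and T_d converge at 9.8 − 1.8 = 8°C per km
Height above start = (-1.2 − (-4.4)) / 8 = 0.4 km
LCL altitude = 200 m + 400 m = 600 m

0.6 km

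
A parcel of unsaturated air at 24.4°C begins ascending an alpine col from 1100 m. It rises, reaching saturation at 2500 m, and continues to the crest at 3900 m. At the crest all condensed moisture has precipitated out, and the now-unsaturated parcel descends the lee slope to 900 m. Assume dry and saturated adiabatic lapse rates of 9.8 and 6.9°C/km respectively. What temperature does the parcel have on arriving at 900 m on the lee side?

30.42°C

1100–2500 m, dry: Δz = 1.4 km ⇒ ΔT = -13.72°C; T = 10.68°C
2500–3900 m, saturated: Δz = 1.4 km ⇒ ΔT = -9.66°C; T = 1.02°C
3900–900 m, dry descent: Δz = 3 km ⇒ ΔT = +29.4°C; T = 30.42°C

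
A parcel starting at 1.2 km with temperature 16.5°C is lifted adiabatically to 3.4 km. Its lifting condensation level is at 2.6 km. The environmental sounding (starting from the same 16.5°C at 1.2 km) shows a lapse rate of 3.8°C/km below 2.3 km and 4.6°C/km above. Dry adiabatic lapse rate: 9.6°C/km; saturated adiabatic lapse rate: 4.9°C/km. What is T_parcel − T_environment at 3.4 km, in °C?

Parcel:
  1200 → 2600 m (dry, 9.6°C/km): ΔT = -9.6 × 1.4 = -13.44°C → T = 3.06°C
  2600 → 3400 m (saturated, 4.9°C/km): ΔT = -4.9 × 0.8 = -3.92°C → T = -0.86°C
Environment:
  1200 → 2300 m (environment, lower layer, 3.8°C/km): ΔT = -3.8 × 1.1 = -4.18°C → T = 12.32°C
  2300 → 3400 m (environment, upper layer, 4.6°C/km): ΔT = -4.6 × 1.1 = -5.06°C → T = 7.26°C
T_parcel − T_env = -0.86 − 7.26 = -8.12°C

-8.12°C (parcel cooler than environment)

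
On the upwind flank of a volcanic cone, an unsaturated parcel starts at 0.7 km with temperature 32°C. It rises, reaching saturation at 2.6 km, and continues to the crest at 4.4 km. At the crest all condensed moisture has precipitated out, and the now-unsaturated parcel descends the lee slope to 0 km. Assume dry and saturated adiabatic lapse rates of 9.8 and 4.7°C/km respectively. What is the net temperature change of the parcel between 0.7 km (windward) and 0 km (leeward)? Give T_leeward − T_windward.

Dry to 2600 m: -9.8 × 1.9 km = -18.62°C, so T = 13.38°C.
Saturated to 4400 m: -4.7 × 1.8 km = -8.46°C, so T = 4.92°C.
Dry descent to 0 m: +9.8 × 4.4 km = +43.12°C, so T = 48.04°C.
Net change vs windward start: 48.04 − 32 = +16.04°C

+16.04°C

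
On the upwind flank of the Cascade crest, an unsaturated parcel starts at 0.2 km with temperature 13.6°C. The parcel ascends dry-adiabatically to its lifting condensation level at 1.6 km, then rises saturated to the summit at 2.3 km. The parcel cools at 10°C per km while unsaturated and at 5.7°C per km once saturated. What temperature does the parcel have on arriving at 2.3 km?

-4.39°C

200 → 1600 m (dry, 10°C/km): ΔT = -10 × 1.4 = -14°C → T = -0.4°C
1600 → 2300 m (saturated, 5.7°C/km): ΔT = -5.7 × 0.7 = -3.99°C → T = -4.39°C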